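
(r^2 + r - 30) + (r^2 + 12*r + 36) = 2*r^2 + 13*r + 6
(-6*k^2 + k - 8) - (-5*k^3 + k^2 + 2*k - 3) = 5*k^3 - 7*k^2 - k - 5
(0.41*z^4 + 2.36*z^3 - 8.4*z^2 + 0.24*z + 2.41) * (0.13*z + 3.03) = 0.0533*z^5 + 1.5491*z^4 + 6.0588*z^3 - 25.4208*z^2 + 1.0405*z + 7.3023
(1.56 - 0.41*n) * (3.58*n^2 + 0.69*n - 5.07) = -1.4678*n^3 + 5.3019*n^2 + 3.1551*n - 7.9092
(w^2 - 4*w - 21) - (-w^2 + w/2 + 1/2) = 2*w^2 - 9*w/2 - 43/2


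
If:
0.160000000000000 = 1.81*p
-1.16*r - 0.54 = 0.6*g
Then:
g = -1.93333333333333*r - 0.9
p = 0.09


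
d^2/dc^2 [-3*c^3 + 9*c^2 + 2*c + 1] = 18 - 18*c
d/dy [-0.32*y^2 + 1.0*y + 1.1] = 1.0 - 0.64*y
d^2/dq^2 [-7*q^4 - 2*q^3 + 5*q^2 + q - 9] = -84*q^2 - 12*q + 10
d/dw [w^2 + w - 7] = 2*w + 1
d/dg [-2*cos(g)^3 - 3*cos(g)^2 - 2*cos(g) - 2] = 2*(3*cos(g)^2 + 3*cos(g) + 1)*sin(g)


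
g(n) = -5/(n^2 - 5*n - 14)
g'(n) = -5*(5 - 2*n)/(n^2 - 5*n - 14)^2 = 5*(2*n - 5)/(-n^2 + 5*n + 14)^2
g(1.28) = 0.27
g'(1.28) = -0.03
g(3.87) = 0.27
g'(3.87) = 0.04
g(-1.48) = 1.13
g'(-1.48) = -2.05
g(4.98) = 0.35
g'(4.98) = 0.12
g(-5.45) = -0.12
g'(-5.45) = -0.04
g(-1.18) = 0.75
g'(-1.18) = -0.82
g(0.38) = 0.32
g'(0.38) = -0.09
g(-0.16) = 0.38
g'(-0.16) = -0.15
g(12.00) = -0.07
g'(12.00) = 0.02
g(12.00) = -0.07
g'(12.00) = 0.02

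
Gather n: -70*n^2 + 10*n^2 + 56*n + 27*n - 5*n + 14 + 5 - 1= -60*n^2 + 78*n + 18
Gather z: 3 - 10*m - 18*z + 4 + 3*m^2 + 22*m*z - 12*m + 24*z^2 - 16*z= 3*m^2 - 22*m + 24*z^2 + z*(22*m - 34) + 7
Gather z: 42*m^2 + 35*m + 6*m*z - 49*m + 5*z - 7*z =42*m^2 - 14*m + z*(6*m - 2)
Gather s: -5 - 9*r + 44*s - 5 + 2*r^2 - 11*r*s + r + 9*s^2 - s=2*r^2 - 8*r + 9*s^2 + s*(43 - 11*r) - 10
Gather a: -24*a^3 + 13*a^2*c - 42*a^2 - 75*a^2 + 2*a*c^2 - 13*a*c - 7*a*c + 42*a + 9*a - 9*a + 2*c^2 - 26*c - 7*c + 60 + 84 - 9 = -24*a^3 + a^2*(13*c - 117) + a*(2*c^2 - 20*c + 42) + 2*c^2 - 33*c + 135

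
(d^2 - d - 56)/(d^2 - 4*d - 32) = (d + 7)/(d + 4)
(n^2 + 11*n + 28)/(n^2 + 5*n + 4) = (n + 7)/(n + 1)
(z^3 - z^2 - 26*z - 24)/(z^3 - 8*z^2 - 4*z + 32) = (z^3 - z^2 - 26*z - 24)/(z^3 - 8*z^2 - 4*z + 32)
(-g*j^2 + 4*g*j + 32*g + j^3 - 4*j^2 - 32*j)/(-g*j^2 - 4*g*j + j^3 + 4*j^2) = (j - 8)/j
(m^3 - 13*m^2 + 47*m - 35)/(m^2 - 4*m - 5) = (m^2 - 8*m + 7)/(m + 1)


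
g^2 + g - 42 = (g - 6)*(g + 7)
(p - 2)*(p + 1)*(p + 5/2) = p^3 + 3*p^2/2 - 9*p/2 - 5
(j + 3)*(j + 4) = j^2 + 7*j + 12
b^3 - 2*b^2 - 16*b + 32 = (b - 4)*(b - 2)*(b + 4)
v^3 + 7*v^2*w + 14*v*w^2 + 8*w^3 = (v + w)*(v + 2*w)*(v + 4*w)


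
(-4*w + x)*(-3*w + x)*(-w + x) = -12*w^3 + 19*w^2*x - 8*w*x^2 + x^3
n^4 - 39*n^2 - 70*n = n*(n - 7)*(n + 2)*(n + 5)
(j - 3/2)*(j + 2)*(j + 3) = j^3 + 7*j^2/2 - 3*j/2 - 9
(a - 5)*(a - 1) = a^2 - 6*a + 5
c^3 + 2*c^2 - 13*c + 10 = (c - 2)*(c - 1)*(c + 5)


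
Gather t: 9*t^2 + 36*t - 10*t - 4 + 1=9*t^2 + 26*t - 3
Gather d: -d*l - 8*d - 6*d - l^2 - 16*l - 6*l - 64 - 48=d*(-l - 14) - l^2 - 22*l - 112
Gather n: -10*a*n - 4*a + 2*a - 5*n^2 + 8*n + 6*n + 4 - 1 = -2*a - 5*n^2 + n*(14 - 10*a) + 3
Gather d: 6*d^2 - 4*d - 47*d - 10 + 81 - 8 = 6*d^2 - 51*d + 63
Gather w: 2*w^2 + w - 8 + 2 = 2*w^2 + w - 6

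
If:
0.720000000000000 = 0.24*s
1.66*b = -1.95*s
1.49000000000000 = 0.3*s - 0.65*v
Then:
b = -3.52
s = 3.00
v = -0.91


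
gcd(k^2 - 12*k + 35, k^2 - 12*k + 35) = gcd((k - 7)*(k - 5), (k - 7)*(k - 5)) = k^2 - 12*k + 35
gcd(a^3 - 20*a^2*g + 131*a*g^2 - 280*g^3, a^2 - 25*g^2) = a - 5*g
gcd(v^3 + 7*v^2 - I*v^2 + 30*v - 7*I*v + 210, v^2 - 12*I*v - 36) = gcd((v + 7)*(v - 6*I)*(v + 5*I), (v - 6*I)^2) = v - 6*I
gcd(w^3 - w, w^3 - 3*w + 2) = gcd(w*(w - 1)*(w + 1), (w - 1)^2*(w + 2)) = w - 1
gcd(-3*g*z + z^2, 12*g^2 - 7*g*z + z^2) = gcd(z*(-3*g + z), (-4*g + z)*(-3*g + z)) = -3*g + z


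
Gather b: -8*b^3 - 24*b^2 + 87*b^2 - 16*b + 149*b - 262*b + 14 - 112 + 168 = -8*b^3 + 63*b^2 - 129*b + 70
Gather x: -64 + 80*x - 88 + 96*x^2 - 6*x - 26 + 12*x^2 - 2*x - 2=108*x^2 + 72*x - 180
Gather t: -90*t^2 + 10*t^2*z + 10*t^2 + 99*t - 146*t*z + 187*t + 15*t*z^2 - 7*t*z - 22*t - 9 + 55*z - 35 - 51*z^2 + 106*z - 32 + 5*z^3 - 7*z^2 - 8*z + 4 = t^2*(10*z - 80) + t*(15*z^2 - 153*z + 264) + 5*z^3 - 58*z^2 + 153*z - 72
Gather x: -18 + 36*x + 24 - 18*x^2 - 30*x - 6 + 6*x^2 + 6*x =-12*x^2 + 12*x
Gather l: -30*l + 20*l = -10*l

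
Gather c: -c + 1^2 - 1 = -c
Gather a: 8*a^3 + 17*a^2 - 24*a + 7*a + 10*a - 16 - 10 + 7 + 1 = 8*a^3 + 17*a^2 - 7*a - 18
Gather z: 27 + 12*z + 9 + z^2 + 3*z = z^2 + 15*z + 36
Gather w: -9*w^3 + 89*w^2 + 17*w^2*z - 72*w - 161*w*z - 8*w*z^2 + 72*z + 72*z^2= -9*w^3 + w^2*(17*z + 89) + w*(-8*z^2 - 161*z - 72) + 72*z^2 + 72*z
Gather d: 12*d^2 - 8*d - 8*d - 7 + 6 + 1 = 12*d^2 - 16*d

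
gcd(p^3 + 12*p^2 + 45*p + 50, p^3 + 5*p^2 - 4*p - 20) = p^2 + 7*p + 10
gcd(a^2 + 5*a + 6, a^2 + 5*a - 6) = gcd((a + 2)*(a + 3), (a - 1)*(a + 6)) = 1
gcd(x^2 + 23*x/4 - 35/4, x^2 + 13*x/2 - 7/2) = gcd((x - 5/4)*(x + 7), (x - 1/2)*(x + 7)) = x + 7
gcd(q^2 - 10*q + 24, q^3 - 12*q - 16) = q - 4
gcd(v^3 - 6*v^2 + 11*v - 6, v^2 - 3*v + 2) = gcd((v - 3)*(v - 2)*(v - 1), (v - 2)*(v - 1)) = v^2 - 3*v + 2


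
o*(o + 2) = o^2 + 2*o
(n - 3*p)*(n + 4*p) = n^2 + n*p - 12*p^2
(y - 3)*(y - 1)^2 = y^3 - 5*y^2 + 7*y - 3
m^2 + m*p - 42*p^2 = (m - 6*p)*(m + 7*p)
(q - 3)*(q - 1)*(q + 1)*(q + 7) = q^4 + 4*q^3 - 22*q^2 - 4*q + 21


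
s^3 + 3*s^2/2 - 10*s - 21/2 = (s - 3)*(s + 1)*(s + 7/2)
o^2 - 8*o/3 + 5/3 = (o - 5/3)*(o - 1)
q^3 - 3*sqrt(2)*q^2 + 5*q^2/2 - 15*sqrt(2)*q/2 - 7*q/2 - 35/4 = (q + 5/2)*(q - 7*sqrt(2)/2)*(q + sqrt(2)/2)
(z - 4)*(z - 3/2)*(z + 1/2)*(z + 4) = z^4 - z^3 - 67*z^2/4 + 16*z + 12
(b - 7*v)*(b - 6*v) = b^2 - 13*b*v + 42*v^2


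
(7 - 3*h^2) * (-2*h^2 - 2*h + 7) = 6*h^4 + 6*h^3 - 35*h^2 - 14*h + 49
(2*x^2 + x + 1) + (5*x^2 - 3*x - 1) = 7*x^2 - 2*x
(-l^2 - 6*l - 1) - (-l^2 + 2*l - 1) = -8*l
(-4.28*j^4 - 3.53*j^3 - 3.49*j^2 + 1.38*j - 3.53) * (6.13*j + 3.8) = -26.2364*j^5 - 37.9029*j^4 - 34.8077*j^3 - 4.8026*j^2 - 16.3949*j - 13.414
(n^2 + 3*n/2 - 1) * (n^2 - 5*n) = n^4 - 7*n^3/2 - 17*n^2/2 + 5*n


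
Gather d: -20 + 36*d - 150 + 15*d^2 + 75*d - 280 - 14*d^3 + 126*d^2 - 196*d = -14*d^3 + 141*d^2 - 85*d - 450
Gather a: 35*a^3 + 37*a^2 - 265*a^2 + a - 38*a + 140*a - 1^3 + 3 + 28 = 35*a^3 - 228*a^2 + 103*a + 30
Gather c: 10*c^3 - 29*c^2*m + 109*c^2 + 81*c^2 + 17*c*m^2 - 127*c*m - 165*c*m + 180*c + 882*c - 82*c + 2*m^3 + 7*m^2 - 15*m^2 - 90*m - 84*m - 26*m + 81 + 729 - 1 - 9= 10*c^3 + c^2*(190 - 29*m) + c*(17*m^2 - 292*m + 980) + 2*m^3 - 8*m^2 - 200*m + 800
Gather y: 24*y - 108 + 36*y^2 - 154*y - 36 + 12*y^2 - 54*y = 48*y^2 - 184*y - 144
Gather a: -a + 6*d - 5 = -a + 6*d - 5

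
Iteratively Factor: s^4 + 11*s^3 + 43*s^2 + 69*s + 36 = (s + 3)*(s^3 + 8*s^2 + 19*s + 12) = (s + 1)*(s + 3)*(s^2 + 7*s + 12) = (s + 1)*(s + 3)*(s + 4)*(s + 3)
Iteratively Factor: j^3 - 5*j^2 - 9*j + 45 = (j - 5)*(j^2 - 9) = (j - 5)*(j + 3)*(j - 3)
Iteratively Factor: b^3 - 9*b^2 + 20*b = (b - 5)*(b^2 - 4*b) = (b - 5)*(b - 4)*(b)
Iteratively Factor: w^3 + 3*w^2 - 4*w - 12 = (w + 2)*(w^2 + w - 6) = (w + 2)*(w + 3)*(w - 2)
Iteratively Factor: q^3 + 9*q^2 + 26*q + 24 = (q + 3)*(q^2 + 6*q + 8) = (q + 2)*(q + 3)*(q + 4)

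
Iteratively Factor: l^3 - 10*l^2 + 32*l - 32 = (l - 2)*(l^2 - 8*l + 16) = (l - 4)*(l - 2)*(l - 4)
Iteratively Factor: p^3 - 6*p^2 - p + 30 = (p - 3)*(p^2 - 3*p - 10) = (p - 5)*(p - 3)*(p + 2)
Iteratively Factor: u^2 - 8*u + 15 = (u - 5)*(u - 3)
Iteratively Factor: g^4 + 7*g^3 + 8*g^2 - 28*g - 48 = (g + 2)*(g^3 + 5*g^2 - 2*g - 24) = (g + 2)*(g + 4)*(g^2 + g - 6) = (g + 2)*(g + 3)*(g + 4)*(g - 2)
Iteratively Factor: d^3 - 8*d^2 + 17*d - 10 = (d - 2)*(d^2 - 6*d + 5) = (d - 5)*(d - 2)*(d - 1)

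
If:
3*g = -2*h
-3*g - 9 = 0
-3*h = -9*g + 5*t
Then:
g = -3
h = 9/2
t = -81/10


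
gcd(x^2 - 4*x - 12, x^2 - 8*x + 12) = x - 6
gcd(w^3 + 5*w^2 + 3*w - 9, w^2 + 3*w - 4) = w - 1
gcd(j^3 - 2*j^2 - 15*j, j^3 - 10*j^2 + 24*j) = j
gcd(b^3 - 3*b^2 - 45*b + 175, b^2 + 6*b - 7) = b + 7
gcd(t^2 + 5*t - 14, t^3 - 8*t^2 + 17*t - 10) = t - 2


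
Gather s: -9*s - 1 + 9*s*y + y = s*(9*y - 9) + y - 1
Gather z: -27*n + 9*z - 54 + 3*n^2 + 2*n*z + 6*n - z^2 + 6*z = 3*n^2 - 21*n - z^2 + z*(2*n + 15) - 54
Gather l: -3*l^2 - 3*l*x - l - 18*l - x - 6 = -3*l^2 + l*(-3*x - 19) - x - 6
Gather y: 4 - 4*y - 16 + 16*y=12*y - 12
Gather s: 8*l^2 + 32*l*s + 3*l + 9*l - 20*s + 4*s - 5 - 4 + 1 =8*l^2 + 12*l + s*(32*l - 16) - 8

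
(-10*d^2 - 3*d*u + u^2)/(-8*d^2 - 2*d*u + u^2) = (-5*d + u)/(-4*d + u)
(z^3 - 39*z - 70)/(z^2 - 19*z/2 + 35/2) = 2*(z^2 + 7*z + 10)/(2*z - 5)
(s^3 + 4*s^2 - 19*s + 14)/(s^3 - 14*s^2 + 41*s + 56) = (s^3 + 4*s^2 - 19*s + 14)/(s^3 - 14*s^2 + 41*s + 56)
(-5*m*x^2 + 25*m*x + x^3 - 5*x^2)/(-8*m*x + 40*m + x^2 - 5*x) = x*(-5*m + x)/(-8*m + x)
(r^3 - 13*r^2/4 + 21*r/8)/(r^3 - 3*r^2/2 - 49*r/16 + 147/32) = 4*r/(4*r + 7)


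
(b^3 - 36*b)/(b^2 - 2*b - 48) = b*(b - 6)/(b - 8)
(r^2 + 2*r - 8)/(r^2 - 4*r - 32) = (r - 2)/(r - 8)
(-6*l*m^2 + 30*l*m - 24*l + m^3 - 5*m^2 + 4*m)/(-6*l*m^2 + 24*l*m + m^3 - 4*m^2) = (m - 1)/m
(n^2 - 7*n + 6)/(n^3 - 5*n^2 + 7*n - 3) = (n - 6)/(n^2 - 4*n + 3)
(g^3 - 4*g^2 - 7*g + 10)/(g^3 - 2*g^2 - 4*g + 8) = (g^2 - 6*g + 5)/(g^2 - 4*g + 4)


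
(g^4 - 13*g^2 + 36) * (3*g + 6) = 3*g^5 + 6*g^4 - 39*g^3 - 78*g^2 + 108*g + 216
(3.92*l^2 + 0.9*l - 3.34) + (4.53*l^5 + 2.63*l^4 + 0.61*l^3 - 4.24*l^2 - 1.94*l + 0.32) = 4.53*l^5 + 2.63*l^4 + 0.61*l^3 - 0.32*l^2 - 1.04*l - 3.02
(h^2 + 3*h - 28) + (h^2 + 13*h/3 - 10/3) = 2*h^2 + 22*h/3 - 94/3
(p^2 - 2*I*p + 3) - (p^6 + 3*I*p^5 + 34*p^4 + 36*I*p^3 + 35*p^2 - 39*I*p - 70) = -p^6 - 3*I*p^5 - 34*p^4 - 36*I*p^3 - 34*p^2 + 37*I*p + 73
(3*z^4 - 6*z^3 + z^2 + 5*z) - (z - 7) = 3*z^4 - 6*z^3 + z^2 + 4*z + 7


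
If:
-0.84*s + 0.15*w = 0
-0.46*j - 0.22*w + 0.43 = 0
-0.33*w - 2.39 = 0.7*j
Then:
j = -303.50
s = 113.67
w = 636.55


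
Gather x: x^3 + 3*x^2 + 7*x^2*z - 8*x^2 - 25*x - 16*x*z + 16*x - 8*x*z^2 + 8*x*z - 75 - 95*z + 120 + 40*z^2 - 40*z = x^3 + x^2*(7*z - 5) + x*(-8*z^2 - 8*z - 9) + 40*z^2 - 135*z + 45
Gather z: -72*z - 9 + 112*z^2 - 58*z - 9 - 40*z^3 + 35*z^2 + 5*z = -40*z^3 + 147*z^2 - 125*z - 18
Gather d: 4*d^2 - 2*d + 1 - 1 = 4*d^2 - 2*d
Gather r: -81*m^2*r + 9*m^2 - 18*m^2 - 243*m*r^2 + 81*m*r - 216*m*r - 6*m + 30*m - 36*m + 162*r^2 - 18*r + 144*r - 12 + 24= -9*m^2 - 12*m + r^2*(162 - 243*m) + r*(-81*m^2 - 135*m + 126) + 12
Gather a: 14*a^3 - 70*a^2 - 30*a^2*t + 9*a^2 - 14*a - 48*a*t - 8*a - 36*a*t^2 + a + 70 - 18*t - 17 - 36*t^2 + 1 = 14*a^3 + a^2*(-30*t - 61) + a*(-36*t^2 - 48*t - 21) - 36*t^2 - 18*t + 54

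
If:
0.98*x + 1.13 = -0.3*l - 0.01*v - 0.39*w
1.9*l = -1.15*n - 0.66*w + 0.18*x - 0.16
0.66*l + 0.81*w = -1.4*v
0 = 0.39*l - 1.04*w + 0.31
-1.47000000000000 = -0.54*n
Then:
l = -1.67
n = 2.72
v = 0.98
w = -0.33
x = -0.52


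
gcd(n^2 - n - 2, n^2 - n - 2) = n^2 - n - 2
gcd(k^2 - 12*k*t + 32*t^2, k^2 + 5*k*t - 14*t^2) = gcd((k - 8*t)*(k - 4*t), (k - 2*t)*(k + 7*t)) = 1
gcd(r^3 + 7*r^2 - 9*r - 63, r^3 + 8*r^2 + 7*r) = r + 7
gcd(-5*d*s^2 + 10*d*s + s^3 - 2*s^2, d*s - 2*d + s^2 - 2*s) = s - 2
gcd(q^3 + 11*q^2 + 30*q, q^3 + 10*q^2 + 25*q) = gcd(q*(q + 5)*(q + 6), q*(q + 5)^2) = q^2 + 5*q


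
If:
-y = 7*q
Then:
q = -y/7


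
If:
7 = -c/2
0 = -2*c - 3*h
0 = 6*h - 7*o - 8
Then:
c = -14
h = 28/3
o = 48/7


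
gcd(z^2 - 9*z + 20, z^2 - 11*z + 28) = z - 4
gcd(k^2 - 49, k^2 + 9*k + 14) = k + 7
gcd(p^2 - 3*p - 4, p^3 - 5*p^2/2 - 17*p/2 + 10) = p - 4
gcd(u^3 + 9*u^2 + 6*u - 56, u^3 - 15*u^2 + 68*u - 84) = u - 2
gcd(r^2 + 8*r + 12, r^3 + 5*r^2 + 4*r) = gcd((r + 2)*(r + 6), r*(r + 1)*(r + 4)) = 1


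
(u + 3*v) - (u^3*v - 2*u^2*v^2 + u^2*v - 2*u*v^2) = -u^3*v + 2*u^2*v^2 - u^2*v + 2*u*v^2 + u + 3*v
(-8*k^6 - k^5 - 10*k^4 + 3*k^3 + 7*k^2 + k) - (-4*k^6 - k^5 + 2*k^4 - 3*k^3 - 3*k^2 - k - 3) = -4*k^6 - 12*k^4 + 6*k^3 + 10*k^2 + 2*k + 3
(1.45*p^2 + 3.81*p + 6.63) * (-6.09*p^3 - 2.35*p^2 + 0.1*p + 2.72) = -8.8305*p^5 - 26.6104*p^4 - 49.1852*p^3 - 11.2555*p^2 + 11.0262*p + 18.0336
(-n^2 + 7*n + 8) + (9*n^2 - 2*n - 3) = 8*n^2 + 5*n + 5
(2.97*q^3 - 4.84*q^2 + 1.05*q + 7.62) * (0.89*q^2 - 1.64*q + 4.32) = 2.6433*q^5 - 9.1784*q^4 + 21.7025*q^3 - 15.849*q^2 - 7.9608*q + 32.9184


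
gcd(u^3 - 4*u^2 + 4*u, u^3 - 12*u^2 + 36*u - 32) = u^2 - 4*u + 4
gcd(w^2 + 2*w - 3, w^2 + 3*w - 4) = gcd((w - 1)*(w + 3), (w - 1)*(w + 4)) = w - 1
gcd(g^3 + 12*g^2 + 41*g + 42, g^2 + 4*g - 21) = g + 7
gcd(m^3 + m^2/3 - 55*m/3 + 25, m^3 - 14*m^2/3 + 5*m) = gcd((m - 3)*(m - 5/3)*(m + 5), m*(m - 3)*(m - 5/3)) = m^2 - 14*m/3 + 5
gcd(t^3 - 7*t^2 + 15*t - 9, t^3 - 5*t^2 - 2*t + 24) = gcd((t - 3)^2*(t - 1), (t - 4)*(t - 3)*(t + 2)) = t - 3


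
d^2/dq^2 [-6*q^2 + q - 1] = -12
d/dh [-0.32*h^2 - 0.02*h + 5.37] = -0.64*h - 0.02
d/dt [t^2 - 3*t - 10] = 2*t - 3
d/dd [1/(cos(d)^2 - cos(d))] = (-sin(d)/cos(d)^2 + 2*tan(d))/(cos(d) - 1)^2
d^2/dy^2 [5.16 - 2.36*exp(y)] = -2.36*exp(y)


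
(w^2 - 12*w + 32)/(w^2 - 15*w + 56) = (w - 4)/(w - 7)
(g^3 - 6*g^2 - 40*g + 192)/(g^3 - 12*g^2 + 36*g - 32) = (g^2 + 2*g - 24)/(g^2 - 4*g + 4)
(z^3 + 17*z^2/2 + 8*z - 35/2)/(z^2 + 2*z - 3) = (2*z^2 + 19*z + 35)/(2*(z + 3))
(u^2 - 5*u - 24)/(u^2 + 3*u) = (u - 8)/u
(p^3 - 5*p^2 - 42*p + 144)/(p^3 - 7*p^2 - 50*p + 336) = (p^2 + 3*p - 18)/(p^2 + p - 42)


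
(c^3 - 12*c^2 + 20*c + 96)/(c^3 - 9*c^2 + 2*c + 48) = (c - 6)/(c - 3)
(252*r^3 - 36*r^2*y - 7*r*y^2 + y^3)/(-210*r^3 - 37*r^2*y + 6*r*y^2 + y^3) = (-42*r^2 - r*y + y^2)/(35*r^2 + 12*r*y + y^2)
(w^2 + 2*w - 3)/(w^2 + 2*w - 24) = (w^2 + 2*w - 3)/(w^2 + 2*w - 24)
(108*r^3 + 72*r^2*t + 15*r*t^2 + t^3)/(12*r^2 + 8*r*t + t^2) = (18*r^2 + 9*r*t + t^2)/(2*r + t)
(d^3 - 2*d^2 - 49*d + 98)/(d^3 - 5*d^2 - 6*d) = (-d^3 + 2*d^2 + 49*d - 98)/(d*(-d^2 + 5*d + 6))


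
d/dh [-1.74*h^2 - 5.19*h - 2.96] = -3.48*h - 5.19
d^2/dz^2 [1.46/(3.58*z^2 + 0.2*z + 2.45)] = (-37.423888*z^2 - 2.09072*z + 1.46*(7.16*z + 0.2)*(14.32*z + 0.4) - 25.61132)/(3.58*z^2 + 0.2*z + 2.45)^3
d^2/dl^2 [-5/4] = 0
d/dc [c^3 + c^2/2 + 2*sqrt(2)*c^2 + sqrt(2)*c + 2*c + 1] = 3*c^2 + c + 4*sqrt(2)*c + sqrt(2) + 2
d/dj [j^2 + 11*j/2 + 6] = 2*j + 11/2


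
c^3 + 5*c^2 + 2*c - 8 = (c - 1)*(c + 2)*(c + 4)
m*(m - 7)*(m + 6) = m^3 - m^2 - 42*m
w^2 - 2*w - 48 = (w - 8)*(w + 6)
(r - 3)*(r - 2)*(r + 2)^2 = r^4 - r^3 - 10*r^2 + 4*r + 24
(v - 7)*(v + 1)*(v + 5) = v^3 - v^2 - 37*v - 35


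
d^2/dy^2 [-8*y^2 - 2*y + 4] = -16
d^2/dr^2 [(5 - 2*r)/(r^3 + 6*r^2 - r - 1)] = 2*(-(2*r - 5)*(3*r^2 + 12*r - 1)^2 + (6*r^2 + 24*r + 3*(r + 2)*(2*r - 5) - 2)*(r^3 + 6*r^2 - r - 1))/(r^3 + 6*r^2 - r - 1)^3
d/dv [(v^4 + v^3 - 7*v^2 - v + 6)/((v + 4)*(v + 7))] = 2*(v^5 + 17*v^4 + 67*v^3 + 4*v^2 - 202*v - 47)/(v^4 + 22*v^3 + 177*v^2 + 616*v + 784)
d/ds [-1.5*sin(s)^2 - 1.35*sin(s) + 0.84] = -(3.0*sin(s) + 1.35)*cos(s)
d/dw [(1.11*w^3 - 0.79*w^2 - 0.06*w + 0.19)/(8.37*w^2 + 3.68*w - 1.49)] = (9.2907*w^4 + 8.1696*w^3 - 7.3667*w^2 - 0.8264*w - 0.6098)/(70.0569*w^4 + 61.6032*w^3 - 11.4002*w^2 - 10.9664*w + 2.2201)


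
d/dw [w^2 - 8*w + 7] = 2*w - 8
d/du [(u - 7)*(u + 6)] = 2*u - 1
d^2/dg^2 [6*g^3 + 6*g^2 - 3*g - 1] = 36*g + 12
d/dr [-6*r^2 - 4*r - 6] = -12*r - 4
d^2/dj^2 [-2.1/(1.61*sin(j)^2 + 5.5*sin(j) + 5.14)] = (21.77364*sin(j)^4 + 55.7865*sin(j)^3 - 38.64882*sin(j)^2 - 170.94*sin(j) - 92.29332)/(1.61*sin(j)^2 + 5.5*sin(j) + 5.14)^3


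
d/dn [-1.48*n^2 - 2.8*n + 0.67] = -2.96*n - 2.8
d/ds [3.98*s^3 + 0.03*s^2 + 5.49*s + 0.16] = 11.94*s^2 + 0.06*s + 5.49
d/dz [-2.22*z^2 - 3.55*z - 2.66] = -4.44*z - 3.55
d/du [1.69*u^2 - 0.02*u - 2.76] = 3.38*u - 0.02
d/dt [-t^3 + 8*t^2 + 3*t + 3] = -3*t^2 + 16*t + 3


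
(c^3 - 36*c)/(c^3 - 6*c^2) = (c + 6)/c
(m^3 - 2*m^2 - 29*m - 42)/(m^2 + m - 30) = (m^3 - 2*m^2 - 29*m - 42)/(m^2 + m - 30)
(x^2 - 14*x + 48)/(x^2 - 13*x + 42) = (x - 8)/(x - 7)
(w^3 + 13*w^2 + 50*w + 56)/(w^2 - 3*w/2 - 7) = 2*(w^2 + 11*w + 28)/(2*w - 7)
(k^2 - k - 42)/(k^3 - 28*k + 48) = (k - 7)/(k^2 - 6*k + 8)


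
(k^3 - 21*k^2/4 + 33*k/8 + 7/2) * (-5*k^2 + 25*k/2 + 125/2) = -5*k^5 + 155*k^4/4 - 95*k^3/4 - 4705*k^2/16 + 4825*k/16 + 875/4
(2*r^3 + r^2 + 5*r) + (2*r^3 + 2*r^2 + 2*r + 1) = 4*r^3 + 3*r^2 + 7*r + 1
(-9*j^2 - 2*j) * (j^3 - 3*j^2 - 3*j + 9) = -9*j^5 + 25*j^4 + 33*j^3 - 75*j^2 - 18*j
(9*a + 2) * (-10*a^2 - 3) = -90*a^3 - 20*a^2 - 27*a - 6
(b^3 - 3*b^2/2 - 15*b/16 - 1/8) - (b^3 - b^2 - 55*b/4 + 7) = -b^2/2 + 205*b/16 - 57/8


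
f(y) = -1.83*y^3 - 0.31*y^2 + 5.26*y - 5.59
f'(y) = -5.49*y^2 - 0.62*y + 5.26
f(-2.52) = 8.47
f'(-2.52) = -28.04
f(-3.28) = 38.40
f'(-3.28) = -51.77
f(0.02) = -5.48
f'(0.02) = 5.25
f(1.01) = -2.48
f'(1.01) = -0.97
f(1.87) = -8.80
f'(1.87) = -15.10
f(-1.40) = -8.54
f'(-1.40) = -4.63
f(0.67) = -2.76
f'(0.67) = 2.38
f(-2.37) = 4.56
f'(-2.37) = -24.11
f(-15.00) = 6022.01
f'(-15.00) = -1220.69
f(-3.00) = 25.25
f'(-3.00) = -42.29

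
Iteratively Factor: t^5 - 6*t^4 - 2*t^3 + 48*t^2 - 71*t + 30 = (t - 2)*(t^4 - 4*t^3 - 10*t^2 + 28*t - 15) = (t - 2)*(t - 1)*(t^3 - 3*t^2 - 13*t + 15) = (t - 2)*(t - 1)^2*(t^2 - 2*t - 15) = (t - 5)*(t - 2)*(t - 1)^2*(t + 3)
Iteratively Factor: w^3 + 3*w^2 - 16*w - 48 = (w + 4)*(w^2 - w - 12) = (w + 3)*(w + 4)*(w - 4)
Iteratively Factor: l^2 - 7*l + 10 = (l - 5)*(l - 2)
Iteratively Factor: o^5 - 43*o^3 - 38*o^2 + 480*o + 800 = (o - 5)*(o^4 + 5*o^3 - 18*o^2 - 128*o - 160) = (o - 5)*(o + 4)*(o^3 + o^2 - 22*o - 40) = (o - 5)*(o + 2)*(o + 4)*(o^2 - o - 20) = (o - 5)^2*(o + 2)*(o + 4)*(o + 4)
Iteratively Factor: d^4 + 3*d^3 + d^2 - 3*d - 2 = (d + 2)*(d^3 + d^2 - d - 1) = (d + 1)*(d + 2)*(d^2 - 1) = (d + 1)^2*(d + 2)*(d - 1)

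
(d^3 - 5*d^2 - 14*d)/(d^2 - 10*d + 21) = d*(d + 2)/(d - 3)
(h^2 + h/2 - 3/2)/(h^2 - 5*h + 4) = (h + 3/2)/(h - 4)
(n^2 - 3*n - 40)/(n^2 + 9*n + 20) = (n - 8)/(n + 4)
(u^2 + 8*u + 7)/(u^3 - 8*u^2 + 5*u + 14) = (u + 7)/(u^2 - 9*u + 14)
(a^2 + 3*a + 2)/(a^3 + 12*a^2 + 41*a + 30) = (a + 2)/(a^2 + 11*a + 30)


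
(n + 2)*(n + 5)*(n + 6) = n^3 + 13*n^2 + 52*n + 60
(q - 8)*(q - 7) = q^2 - 15*q + 56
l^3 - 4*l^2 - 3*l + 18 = (l - 3)^2*(l + 2)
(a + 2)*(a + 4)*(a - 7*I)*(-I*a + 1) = -I*a^4 - 6*a^3 - 6*I*a^3 - 36*a^2 - 15*I*a^2 - 48*a - 42*I*a - 56*I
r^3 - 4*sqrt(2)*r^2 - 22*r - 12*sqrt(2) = (r - 6*sqrt(2))*(r + sqrt(2))^2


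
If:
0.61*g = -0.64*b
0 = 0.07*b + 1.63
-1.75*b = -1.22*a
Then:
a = -33.40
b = -23.29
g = 24.43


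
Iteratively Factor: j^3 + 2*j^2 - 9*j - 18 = (j + 2)*(j^2 - 9) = (j + 2)*(j + 3)*(j - 3)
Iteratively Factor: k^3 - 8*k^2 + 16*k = (k)*(k^2 - 8*k + 16) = k*(k - 4)*(k - 4)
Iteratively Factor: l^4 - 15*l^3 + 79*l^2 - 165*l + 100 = (l - 5)*(l^3 - 10*l^2 + 29*l - 20) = (l - 5)*(l - 1)*(l^2 - 9*l + 20) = (l - 5)*(l - 4)*(l - 1)*(l - 5)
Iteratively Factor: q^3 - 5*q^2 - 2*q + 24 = (q - 4)*(q^2 - q - 6) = (q - 4)*(q - 3)*(q + 2)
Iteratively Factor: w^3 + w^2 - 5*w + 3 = (w + 3)*(w^2 - 2*w + 1) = (w - 1)*(w + 3)*(w - 1)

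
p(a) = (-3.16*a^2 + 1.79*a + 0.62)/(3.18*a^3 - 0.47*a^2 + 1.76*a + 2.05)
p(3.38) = -0.23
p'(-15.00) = 0.00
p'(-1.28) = 0.89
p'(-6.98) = 0.02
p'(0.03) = 0.50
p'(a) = (1.79 - 6.32*a)/(3.18*a^3 - 0.47*a^2 + 1.76*a + 2.05) + (-9.54*a^2 + 0.94*a - 1.76)*(-3.16*a^2 + 1.79*a + 0.62)/(3.18*a^3 - 0.47*a^2 + 1.76*a + 2.05)^2 = (10.0488*a^4 - 11.3844*a^3 - 10.6351*a^2 - 12.3732*a + 2.5783)/(10.1124*a^6 - 2.9892*a^5 + 11.4145*a^4 + 11.3836*a^3 + 1.1706*a^2 + 7.216*a + 4.2025)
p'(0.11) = 0.21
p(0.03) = 0.32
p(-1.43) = 0.78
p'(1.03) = -0.48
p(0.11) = 0.35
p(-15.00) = 0.07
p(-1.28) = 0.90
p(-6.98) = 0.15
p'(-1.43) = 0.64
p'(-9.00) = 0.01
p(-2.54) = 0.42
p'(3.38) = 0.05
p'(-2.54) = 0.17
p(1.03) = -0.13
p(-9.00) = 0.11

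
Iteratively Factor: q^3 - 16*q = (q - 4)*(q^2 + 4*q) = q*(q - 4)*(q + 4)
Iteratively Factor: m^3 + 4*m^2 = (m)*(m^2 + 4*m) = m^2*(m + 4)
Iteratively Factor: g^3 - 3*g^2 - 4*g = (g)*(g^2 - 3*g - 4) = g*(g + 1)*(g - 4)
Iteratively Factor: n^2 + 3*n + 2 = (n + 1)*(n + 2)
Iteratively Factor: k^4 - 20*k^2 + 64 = (k + 4)*(k^3 - 4*k^2 - 4*k + 16) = (k - 2)*(k + 4)*(k^2 - 2*k - 8) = (k - 2)*(k + 2)*(k + 4)*(k - 4)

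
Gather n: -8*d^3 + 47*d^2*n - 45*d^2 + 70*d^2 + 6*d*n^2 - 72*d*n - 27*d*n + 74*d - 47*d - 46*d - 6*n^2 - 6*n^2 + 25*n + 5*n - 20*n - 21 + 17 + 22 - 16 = -8*d^3 + 25*d^2 - 19*d + n^2*(6*d - 12) + n*(47*d^2 - 99*d + 10) + 2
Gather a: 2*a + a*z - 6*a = a*(z - 4)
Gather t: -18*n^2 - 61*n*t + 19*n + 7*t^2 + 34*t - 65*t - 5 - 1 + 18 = -18*n^2 + 19*n + 7*t^2 + t*(-61*n - 31) + 12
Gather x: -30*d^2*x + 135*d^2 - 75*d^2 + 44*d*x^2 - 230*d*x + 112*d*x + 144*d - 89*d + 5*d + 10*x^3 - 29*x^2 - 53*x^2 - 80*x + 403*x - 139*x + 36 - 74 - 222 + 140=60*d^2 + 60*d + 10*x^3 + x^2*(44*d - 82) + x*(-30*d^2 - 118*d + 184) - 120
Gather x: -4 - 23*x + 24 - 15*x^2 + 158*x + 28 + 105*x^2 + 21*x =90*x^2 + 156*x + 48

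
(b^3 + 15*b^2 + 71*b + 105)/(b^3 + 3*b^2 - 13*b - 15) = (b^2 + 10*b + 21)/(b^2 - 2*b - 3)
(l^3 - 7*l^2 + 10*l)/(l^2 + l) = (l^2 - 7*l + 10)/(l + 1)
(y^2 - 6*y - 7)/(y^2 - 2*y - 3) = (y - 7)/(y - 3)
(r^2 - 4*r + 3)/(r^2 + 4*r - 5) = (r - 3)/(r + 5)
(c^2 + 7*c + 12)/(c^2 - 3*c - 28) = (c + 3)/(c - 7)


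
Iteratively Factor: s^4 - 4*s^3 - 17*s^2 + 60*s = (s - 5)*(s^3 + s^2 - 12*s) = (s - 5)*(s + 4)*(s^2 - 3*s) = (s - 5)*(s - 3)*(s + 4)*(s)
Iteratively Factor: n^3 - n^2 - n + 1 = (n - 1)*(n^2 - 1) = (n - 1)^2*(n + 1)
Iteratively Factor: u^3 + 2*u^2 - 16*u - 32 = (u + 2)*(u^2 - 16) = (u - 4)*(u + 2)*(u + 4)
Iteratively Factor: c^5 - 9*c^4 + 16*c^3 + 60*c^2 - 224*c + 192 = (c - 4)*(c^4 - 5*c^3 - 4*c^2 + 44*c - 48) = (c - 4)*(c - 2)*(c^3 - 3*c^2 - 10*c + 24) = (c - 4)^2*(c - 2)*(c^2 + c - 6) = (c - 4)^2*(c - 2)^2*(c + 3)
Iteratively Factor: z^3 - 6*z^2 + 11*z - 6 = (z - 3)*(z^2 - 3*z + 2) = (z - 3)*(z - 2)*(z - 1)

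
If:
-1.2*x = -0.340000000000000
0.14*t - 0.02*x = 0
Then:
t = 0.04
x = 0.28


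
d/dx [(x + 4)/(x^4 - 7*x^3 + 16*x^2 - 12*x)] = (-3*x^3 - 8*x^2 + 52*x - 24)/(x^2*(x^5 - 12*x^4 + 57*x^3 - 134*x^2 + 156*x - 72))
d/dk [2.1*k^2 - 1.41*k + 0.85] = 4.2*k - 1.41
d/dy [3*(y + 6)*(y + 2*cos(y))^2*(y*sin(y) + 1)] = 3*(y + 2*cos(y))*((y + 6)*(y + 2*cos(y))*(y*cos(y) + sin(y)) - 2*(y + 6)*(y*sin(y) + 1)*(2*sin(y) - 1) + (y + 2*cos(y))*(y*sin(y) + 1))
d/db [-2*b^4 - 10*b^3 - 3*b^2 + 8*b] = -8*b^3 - 30*b^2 - 6*b + 8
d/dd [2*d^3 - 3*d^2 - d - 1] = 6*d^2 - 6*d - 1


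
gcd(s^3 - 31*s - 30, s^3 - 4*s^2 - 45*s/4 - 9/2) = s - 6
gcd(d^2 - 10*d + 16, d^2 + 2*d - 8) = d - 2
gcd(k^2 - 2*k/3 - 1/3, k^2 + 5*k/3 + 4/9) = k + 1/3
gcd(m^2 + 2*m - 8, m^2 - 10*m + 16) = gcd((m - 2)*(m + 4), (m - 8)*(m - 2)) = m - 2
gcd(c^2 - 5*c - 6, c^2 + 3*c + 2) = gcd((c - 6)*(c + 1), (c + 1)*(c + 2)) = c + 1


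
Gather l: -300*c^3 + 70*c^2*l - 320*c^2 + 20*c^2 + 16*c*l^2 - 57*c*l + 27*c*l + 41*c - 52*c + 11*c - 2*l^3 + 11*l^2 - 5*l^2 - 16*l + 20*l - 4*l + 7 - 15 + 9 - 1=-300*c^3 - 300*c^2 - 2*l^3 + l^2*(16*c + 6) + l*(70*c^2 - 30*c)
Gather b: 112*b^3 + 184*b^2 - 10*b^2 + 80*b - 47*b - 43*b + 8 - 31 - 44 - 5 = 112*b^3 + 174*b^2 - 10*b - 72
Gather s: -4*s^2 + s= -4*s^2 + s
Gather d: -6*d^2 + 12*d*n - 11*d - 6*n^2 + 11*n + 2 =-6*d^2 + d*(12*n - 11) - 6*n^2 + 11*n + 2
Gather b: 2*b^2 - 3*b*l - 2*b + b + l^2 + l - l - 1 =2*b^2 + b*(-3*l - 1) + l^2 - 1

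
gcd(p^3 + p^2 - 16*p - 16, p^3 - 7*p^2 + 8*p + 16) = p^2 - 3*p - 4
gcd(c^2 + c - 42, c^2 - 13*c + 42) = c - 6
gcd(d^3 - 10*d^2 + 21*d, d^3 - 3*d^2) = d^2 - 3*d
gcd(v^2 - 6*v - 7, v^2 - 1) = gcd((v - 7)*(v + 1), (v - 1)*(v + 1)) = v + 1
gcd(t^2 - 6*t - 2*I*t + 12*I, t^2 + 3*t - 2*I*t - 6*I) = t - 2*I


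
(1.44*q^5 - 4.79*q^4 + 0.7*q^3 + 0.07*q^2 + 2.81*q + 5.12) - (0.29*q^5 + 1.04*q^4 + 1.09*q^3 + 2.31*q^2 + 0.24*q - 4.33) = 1.15*q^5 - 5.83*q^4 - 0.39*q^3 - 2.24*q^2 + 2.57*q + 9.45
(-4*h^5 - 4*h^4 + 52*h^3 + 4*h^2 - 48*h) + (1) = -4*h^5 - 4*h^4 + 52*h^3 + 4*h^2 - 48*h + 1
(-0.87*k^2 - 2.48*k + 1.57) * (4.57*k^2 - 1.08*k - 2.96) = -3.9759*k^4 - 10.394*k^3 + 12.4285*k^2 + 5.6452*k - 4.6472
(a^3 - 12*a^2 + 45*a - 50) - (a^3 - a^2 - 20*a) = -11*a^2 + 65*a - 50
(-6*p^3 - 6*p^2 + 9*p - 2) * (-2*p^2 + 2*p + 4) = 12*p^5 - 54*p^3 - 2*p^2 + 32*p - 8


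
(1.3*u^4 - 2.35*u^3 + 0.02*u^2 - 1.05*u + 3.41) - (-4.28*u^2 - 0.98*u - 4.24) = 1.3*u^4 - 2.35*u^3 + 4.3*u^2 - 0.0700000000000001*u + 7.65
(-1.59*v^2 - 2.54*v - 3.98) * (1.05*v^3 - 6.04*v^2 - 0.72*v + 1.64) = -1.6695*v^5 + 6.9366*v^4 + 12.3074*v^3 + 23.2604*v^2 - 1.3*v - 6.5272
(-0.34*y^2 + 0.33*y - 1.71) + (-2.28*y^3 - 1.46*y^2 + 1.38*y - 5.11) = -2.28*y^3 - 1.8*y^2 + 1.71*y - 6.82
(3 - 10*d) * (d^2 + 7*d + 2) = -10*d^3 - 67*d^2 + d + 6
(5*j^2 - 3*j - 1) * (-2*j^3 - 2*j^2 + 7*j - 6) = -10*j^5 - 4*j^4 + 43*j^3 - 49*j^2 + 11*j + 6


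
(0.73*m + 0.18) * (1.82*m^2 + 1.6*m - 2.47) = 1.3286*m^3 + 1.4956*m^2 - 1.5151*m - 0.4446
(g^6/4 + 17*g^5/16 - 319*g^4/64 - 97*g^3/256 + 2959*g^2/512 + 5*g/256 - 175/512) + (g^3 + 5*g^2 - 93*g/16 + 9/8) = g^6/4 + 17*g^5/16 - 319*g^4/64 + 159*g^3/256 + 5519*g^2/512 - 1483*g/256 + 401/512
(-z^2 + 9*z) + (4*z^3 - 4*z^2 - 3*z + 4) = 4*z^3 - 5*z^2 + 6*z + 4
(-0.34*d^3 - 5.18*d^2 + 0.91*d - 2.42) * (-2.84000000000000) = 0.9656*d^3 + 14.7112*d^2 - 2.5844*d + 6.8728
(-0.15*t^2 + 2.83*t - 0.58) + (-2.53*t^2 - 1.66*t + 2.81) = -2.68*t^2 + 1.17*t + 2.23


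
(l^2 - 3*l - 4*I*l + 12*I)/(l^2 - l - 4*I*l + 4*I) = (l - 3)/(l - 1)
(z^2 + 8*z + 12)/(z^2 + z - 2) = (z + 6)/(z - 1)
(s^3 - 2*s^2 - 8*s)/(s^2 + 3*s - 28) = s*(s + 2)/(s + 7)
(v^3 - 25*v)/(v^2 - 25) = v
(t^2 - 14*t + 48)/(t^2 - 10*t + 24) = (t - 8)/(t - 4)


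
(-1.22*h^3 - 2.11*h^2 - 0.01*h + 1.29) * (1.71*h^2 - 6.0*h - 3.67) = -2.0862*h^5 + 3.7119*h^4 + 17.1203*h^3 + 10.0096*h^2 - 7.7033*h - 4.7343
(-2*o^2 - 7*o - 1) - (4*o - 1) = -2*o^2 - 11*o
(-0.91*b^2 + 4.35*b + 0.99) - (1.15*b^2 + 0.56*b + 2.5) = -2.06*b^2 + 3.79*b - 1.51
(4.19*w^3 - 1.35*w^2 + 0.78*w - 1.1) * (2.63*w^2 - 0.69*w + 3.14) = 11.0197*w^5 - 6.4416*w^4 + 16.1395*w^3 - 7.6702*w^2 + 3.2082*w - 3.454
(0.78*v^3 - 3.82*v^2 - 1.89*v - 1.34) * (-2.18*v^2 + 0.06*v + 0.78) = -1.7004*v^5 + 8.3744*v^4 + 4.4994*v^3 - 0.1718*v^2 - 1.5546*v - 1.0452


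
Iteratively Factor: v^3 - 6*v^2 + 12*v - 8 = (v - 2)*(v^2 - 4*v + 4) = (v - 2)^2*(v - 2)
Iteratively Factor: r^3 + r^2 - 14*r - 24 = (r + 3)*(r^2 - 2*r - 8) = (r + 2)*(r + 3)*(r - 4)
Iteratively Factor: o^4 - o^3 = (o)*(o^3 - o^2) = o^2*(o^2 - o) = o^3*(o - 1)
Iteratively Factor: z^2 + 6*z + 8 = (z + 4)*(z + 2)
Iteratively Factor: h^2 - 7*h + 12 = (h - 4)*(h - 3)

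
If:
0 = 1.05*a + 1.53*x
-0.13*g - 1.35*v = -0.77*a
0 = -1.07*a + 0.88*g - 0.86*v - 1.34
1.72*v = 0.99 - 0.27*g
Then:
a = 0.73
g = 2.58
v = 0.17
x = -0.50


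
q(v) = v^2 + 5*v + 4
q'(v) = 2*v + 5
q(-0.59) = 1.40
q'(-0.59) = 3.82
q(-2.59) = -2.24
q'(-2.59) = -0.18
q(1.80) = 16.24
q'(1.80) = 8.60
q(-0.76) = 0.78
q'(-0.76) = 3.48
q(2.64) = 24.17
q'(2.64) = 10.28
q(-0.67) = 1.10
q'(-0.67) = 3.66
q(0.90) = 9.31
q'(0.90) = 6.80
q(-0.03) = 3.85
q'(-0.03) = 4.94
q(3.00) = 28.00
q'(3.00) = 11.00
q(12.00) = 208.00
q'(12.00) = 29.00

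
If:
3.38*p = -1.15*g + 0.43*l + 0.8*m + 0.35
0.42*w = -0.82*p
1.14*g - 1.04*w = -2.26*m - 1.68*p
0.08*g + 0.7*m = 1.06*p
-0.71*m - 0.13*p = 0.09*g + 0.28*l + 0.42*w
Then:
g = 0.38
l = 0.05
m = -0.12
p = -0.05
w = 0.09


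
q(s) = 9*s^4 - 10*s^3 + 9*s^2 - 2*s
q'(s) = 36*s^3 - 30*s^2 + 18*s - 2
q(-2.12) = 321.77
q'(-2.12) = -518.00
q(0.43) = 0.32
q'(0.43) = 3.06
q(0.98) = 5.57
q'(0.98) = 20.71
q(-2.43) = 515.30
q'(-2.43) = -739.45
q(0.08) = -0.11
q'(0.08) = -0.73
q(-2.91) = 973.83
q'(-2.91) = -1195.54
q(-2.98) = 1060.27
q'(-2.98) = -1274.74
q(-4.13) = 3484.66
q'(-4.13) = -3124.07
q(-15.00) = 491430.00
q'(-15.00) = -128522.00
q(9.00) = 52470.00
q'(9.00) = 23974.00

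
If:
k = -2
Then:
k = -2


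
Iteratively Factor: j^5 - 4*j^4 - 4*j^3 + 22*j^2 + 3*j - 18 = (j - 1)*(j^4 - 3*j^3 - 7*j^2 + 15*j + 18) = (j - 1)*(j + 1)*(j^3 - 4*j^2 - 3*j + 18) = (j - 1)*(j + 1)*(j + 2)*(j^2 - 6*j + 9) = (j - 3)*(j - 1)*(j + 1)*(j + 2)*(j - 3)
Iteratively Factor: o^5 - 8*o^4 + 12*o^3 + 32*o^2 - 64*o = (o - 2)*(o^4 - 6*o^3 + 32*o) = (o - 4)*(o - 2)*(o^3 - 2*o^2 - 8*o) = (o - 4)*(o - 2)*(o + 2)*(o^2 - 4*o) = o*(o - 4)*(o - 2)*(o + 2)*(o - 4)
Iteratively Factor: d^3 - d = (d)*(d^2 - 1) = d*(d - 1)*(d + 1)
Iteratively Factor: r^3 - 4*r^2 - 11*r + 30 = (r - 5)*(r^2 + r - 6) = (r - 5)*(r + 3)*(r - 2)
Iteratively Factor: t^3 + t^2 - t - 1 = (t - 1)*(t^2 + 2*t + 1) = (t - 1)*(t + 1)*(t + 1)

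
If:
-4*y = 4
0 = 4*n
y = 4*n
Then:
No Solution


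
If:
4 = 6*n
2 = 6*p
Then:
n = 2/3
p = 1/3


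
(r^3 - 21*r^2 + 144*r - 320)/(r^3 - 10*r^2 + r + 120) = (r - 8)/(r + 3)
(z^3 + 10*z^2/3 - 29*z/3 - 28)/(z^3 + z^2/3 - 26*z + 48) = (3*z^2 + 19*z + 28)/(3*z^2 + 10*z - 48)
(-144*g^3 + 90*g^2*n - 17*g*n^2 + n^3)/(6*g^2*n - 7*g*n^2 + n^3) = (-24*g^2 + 11*g*n - n^2)/(n*(g - n))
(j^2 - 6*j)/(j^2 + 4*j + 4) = j*(j - 6)/(j^2 + 4*j + 4)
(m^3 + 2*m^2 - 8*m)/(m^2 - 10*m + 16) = m*(m + 4)/(m - 8)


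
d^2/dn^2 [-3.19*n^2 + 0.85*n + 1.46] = -6.38000000000000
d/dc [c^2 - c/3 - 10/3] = 2*c - 1/3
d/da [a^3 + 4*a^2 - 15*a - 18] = 3*a^2 + 8*a - 15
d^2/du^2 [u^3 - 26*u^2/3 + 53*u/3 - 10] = 6*u - 52/3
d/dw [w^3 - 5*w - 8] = 3*w^2 - 5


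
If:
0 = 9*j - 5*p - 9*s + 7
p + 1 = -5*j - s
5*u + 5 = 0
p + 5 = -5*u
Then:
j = -8/27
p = 0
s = 13/27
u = -1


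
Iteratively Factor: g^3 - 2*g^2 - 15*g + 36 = (g + 4)*(g^2 - 6*g + 9) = (g - 3)*(g + 4)*(g - 3)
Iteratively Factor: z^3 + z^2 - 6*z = (z + 3)*(z^2 - 2*z) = (z - 2)*(z + 3)*(z)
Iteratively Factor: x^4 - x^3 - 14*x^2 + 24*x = (x + 4)*(x^3 - 5*x^2 + 6*x) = (x - 3)*(x + 4)*(x^2 - 2*x) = x*(x - 3)*(x + 4)*(x - 2)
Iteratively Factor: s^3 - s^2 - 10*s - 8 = (s + 2)*(s^2 - 3*s - 4) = (s + 1)*(s + 2)*(s - 4)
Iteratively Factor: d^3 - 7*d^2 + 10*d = (d - 2)*(d^2 - 5*d) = d*(d - 2)*(d - 5)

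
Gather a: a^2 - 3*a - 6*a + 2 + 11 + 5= a^2 - 9*a + 18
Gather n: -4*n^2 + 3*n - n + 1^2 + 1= -4*n^2 + 2*n + 2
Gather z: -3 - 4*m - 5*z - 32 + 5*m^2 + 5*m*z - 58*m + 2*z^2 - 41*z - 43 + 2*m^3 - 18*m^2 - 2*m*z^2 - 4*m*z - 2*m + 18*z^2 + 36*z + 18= 2*m^3 - 13*m^2 - 64*m + z^2*(20 - 2*m) + z*(m - 10) - 60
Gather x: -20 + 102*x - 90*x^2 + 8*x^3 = 8*x^3 - 90*x^2 + 102*x - 20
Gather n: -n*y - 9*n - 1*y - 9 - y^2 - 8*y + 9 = n*(-y - 9) - y^2 - 9*y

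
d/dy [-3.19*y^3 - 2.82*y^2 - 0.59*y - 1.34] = -9.57*y^2 - 5.64*y - 0.59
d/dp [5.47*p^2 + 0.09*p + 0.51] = 10.94*p + 0.09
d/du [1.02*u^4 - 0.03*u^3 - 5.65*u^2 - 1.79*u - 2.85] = 4.08*u^3 - 0.09*u^2 - 11.3*u - 1.79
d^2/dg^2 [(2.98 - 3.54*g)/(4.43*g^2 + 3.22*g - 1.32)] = (-(3.54*g - 2.98)*(8.86*g + 3.22)*(17.72*g + 6.44) + (94.0932*g - 3.6052)*(4.43*g^2 + 3.22*g - 1.32))/(4.43*g^2 + 3.22*g - 1.32)^3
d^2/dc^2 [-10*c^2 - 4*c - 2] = -20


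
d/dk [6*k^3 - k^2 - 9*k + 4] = 18*k^2 - 2*k - 9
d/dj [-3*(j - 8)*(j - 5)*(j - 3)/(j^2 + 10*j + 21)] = 3*(-j^4 - 20*j^3 + 176*j^2 + 432*j - 2859)/(j^4 + 20*j^3 + 142*j^2 + 420*j + 441)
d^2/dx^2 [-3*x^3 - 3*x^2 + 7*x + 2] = -18*x - 6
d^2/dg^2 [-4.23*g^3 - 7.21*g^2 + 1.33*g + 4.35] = -25.38*g - 14.42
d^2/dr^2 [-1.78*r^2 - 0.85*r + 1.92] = -3.56000000000000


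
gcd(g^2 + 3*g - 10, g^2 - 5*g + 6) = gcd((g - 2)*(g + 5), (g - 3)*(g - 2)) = g - 2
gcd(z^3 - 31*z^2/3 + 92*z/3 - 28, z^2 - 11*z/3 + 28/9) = z - 7/3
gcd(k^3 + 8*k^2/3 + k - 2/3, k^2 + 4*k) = 1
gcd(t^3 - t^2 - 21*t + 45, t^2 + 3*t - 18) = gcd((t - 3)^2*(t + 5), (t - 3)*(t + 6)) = t - 3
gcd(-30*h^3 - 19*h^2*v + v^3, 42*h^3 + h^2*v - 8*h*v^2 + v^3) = 2*h + v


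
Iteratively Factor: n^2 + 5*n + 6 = (n + 2)*(n + 3)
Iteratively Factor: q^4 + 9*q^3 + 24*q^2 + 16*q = (q + 4)*(q^3 + 5*q^2 + 4*q) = q*(q + 4)*(q^2 + 5*q + 4) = q*(q + 1)*(q + 4)*(q + 4)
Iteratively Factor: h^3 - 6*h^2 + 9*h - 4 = (h - 1)*(h^2 - 5*h + 4) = (h - 1)^2*(h - 4)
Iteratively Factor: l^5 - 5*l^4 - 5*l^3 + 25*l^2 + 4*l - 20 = (l - 1)*(l^4 - 4*l^3 - 9*l^2 + 16*l + 20) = (l - 1)*(l + 2)*(l^3 - 6*l^2 + 3*l + 10) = (l - 5)*(l - 1)*(l + 2)*(l^2 - l - 2) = (l - 5)*(l - 2)*(l - 1)*(l + 2)*(l + 1)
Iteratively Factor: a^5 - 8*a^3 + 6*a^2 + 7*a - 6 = (a - 1)*(a^4 + a^3 - 7*a^2 - a + 6) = (a - 1)*(a + 3)*(a^3 - 2*a^2 - a + 2) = (a - 1)*(a + 1)*(a + 3)*(a^2 - 3*a + 2) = (a - 2)*(a - 1)*(a + 1)*(a + 3)*(a - 1)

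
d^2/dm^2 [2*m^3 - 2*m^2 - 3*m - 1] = 12*m - 4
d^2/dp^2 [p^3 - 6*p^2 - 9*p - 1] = 6*p - 12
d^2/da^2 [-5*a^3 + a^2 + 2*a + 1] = 2 - 30*a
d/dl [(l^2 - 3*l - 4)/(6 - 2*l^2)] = (-3*l^2 - 2*l - 9)/(2*(l^4 - 6*l^2 + 9))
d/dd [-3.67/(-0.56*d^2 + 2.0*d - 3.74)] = (7.34 - 4.1104*d)/(0.56*d^2 - 2.0*d + 3.74)^2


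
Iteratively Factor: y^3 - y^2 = (y - 1)*(y^2) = y*(y - 1)*(y)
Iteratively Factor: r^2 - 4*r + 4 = (r - 2)*(r - 2)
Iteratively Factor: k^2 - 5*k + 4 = (k - 1)*(k - 4)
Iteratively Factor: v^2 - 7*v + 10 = (v - 5)*(v - 2)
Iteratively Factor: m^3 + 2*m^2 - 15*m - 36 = (m + 3)*(m^2 - m - 12) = (m - 4)*(m + 3)*(m + 3)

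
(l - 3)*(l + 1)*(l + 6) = l^3 + 4*l^2 - 15*l - 18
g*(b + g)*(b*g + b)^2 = b^3*g^3 + 2*b^3*g^2 + b^3*g + b^2*g^4 + 2*b^2*g^3 + b^2*g^2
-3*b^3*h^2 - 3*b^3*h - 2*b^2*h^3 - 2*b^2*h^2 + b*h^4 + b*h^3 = h*(-3*b + h)*(b + h)*(b*h + b)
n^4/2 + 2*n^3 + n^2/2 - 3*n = n*(n/2 + 1)*(n - 1)*(n + 3)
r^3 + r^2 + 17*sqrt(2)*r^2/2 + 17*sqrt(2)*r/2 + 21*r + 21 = (r + 1)*(r + 3*sqrt(2)/2)*(r + 7*sqrt(2))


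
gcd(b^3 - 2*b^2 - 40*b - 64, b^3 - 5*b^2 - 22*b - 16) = b^2 - 6*b - 16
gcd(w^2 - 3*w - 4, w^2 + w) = w + 1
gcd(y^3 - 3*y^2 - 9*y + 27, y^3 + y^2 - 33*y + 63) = y^2 - 6*y + 9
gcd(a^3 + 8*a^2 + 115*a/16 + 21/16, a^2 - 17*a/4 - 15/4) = a + 3/4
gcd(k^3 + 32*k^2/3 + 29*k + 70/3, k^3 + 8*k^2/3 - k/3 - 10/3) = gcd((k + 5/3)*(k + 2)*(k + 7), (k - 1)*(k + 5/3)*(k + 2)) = k^2 + 11*k/3 + 10/3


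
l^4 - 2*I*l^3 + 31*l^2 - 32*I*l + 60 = (l - 6*I)*(l - 2*I)*(l + I)*(l + 5*I)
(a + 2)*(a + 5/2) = a^2 + 9*a/2 + 5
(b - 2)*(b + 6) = b^2 + 4*b - 12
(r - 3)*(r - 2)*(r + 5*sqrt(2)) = r^3 - 5*r^2 + 5*sqrt(2)*r^2 - 25*sqrt(2)*r + 6*r + 30*sqrt(2)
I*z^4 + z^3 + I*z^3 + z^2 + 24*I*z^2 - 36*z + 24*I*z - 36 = (z - 6*I)*(z + 2*I)*(z + 3*I)*(I*z + I)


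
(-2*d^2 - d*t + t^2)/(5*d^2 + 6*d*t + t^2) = (-2*d + t)/(5*d + t)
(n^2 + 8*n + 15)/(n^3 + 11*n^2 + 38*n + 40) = (n + 3)/(n^2 + 6*n + 8)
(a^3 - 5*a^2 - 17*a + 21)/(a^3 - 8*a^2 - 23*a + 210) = (a^2 + 2*a - 3)/(a^2 - a - 30)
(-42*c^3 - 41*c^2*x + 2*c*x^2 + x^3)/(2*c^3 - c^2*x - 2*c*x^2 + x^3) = (-42*c^2 + c*x + x^2)/(2*c^2 - 3*c*x + x^2)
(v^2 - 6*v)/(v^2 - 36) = v/(v + 6)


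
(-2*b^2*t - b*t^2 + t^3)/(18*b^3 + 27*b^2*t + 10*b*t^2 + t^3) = t*(-2*b + t)/(18*b^2 + 9*b*t + t^2)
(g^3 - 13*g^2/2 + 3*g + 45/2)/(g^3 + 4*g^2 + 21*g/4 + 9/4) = 2*(g^2 - 8*g + 15)/(2*g^2 + 5*g + 3)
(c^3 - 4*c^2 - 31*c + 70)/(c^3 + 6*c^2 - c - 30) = (c - 7)/(c + 3)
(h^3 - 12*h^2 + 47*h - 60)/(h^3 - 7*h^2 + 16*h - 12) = (h^2 - 9*h + 20)/(h^2 - 4*h + 4)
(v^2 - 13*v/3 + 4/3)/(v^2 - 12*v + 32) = (v - 1/3)/(v - 8)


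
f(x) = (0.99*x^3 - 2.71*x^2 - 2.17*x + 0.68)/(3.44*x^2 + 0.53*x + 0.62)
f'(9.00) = 0.29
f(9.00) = 1.70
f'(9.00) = 0.29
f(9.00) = 1.70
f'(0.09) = -4.89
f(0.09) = 0.67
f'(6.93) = 0.30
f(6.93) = 1.09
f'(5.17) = 0.30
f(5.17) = 0.56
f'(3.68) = 0.31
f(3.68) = 0.11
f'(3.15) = 0.32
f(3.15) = -0.06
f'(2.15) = 0.32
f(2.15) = -0.38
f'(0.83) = -0.06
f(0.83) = -0.71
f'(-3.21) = 0.37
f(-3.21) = -1.54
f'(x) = (-6.88*x - 0.53)*(0.99*x^3 - 2.71*x^2 - 2.17*x + 0.68)/(3.44*x^2 + 0.53*x + 0.62)^2 + (2.97*x^2 - 5.42*x - 2.17)/(3.44*x^2 + 0.53*x + 0.62) = (3.4056*x^4 + 1.0494*x^3 + 7.8699*x^2 - 8.0388*x - 1.7058)/(11.8336*x^4 + 3.6464*x^3 + 4.5465*x^2 + 0.6572*x + 0.3844)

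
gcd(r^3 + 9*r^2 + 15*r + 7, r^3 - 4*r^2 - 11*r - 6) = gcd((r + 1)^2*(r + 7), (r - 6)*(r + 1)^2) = r^2 + 2*r + 1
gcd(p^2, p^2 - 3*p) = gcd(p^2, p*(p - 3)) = p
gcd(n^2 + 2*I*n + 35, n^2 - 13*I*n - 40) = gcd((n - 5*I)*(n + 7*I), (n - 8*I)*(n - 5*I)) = n - 5*I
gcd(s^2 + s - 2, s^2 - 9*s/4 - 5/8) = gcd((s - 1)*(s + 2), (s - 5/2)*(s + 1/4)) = 1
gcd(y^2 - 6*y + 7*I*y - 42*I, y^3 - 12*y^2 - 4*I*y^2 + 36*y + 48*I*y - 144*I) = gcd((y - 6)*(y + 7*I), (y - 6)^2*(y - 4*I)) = y - 6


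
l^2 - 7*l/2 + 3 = (l - 2)*(l - 3/2)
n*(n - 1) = n^2 - n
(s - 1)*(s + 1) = s^2 - 1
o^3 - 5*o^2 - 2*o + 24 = (o - 4)*(o - 3)*(o + 2)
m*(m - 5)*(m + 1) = m^3 - 4*m^2 - 5*m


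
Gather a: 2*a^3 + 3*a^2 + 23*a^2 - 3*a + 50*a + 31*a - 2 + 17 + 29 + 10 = 2*a^3 + 26*a^2 + 78*a + 54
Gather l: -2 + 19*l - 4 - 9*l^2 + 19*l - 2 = -9*l^2 + 38*l - 8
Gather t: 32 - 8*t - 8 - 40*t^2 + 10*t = -40*t^2 + 2*t + 24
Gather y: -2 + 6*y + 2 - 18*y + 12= 12 - 12*y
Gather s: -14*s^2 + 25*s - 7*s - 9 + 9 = -14*s^2 + 18*s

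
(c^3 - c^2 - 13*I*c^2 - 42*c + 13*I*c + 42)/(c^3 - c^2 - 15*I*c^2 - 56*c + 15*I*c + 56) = (c - 6*I)/(c - 8*I)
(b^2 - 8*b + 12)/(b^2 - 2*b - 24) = (b - 2)/(b + 4)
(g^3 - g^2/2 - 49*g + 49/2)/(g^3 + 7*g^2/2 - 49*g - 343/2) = (2*g - 1)/(2*g + 7)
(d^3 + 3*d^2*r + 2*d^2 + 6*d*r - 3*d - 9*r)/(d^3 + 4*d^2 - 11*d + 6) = (d^2 + 3*d*r + 3*d + 9*r)/(d^2 + 5*d - 6)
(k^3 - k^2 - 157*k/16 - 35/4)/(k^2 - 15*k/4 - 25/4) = (k^2 - 9*k/4 - 7)/(k - 5)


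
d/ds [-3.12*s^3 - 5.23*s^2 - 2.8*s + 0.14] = -9.36*s^2 - 10.46*s - 2.8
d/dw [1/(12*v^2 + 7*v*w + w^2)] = (-7*v - 2*w)/(12*v^2 + 7*v*w + w^2)^2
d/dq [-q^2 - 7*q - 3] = -2*q - 7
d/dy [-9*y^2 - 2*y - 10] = -18*y - 2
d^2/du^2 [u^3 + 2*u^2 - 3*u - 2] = 6*u + 4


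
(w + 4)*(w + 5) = w^2 + 9*w + 20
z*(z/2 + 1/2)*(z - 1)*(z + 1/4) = z^4/2 + z^3/8 - z^2/2 - z/8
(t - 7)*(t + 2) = t^2 - 5*t - 14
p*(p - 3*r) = p^2 - 3*p*r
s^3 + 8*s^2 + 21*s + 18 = (s + 2)*(s + 3)^2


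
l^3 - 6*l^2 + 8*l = l*(l - 4)*(l - 2)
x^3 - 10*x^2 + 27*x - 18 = (x - 6)*(x - 3)*(x - 1)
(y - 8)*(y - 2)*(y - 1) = y^3 - 11*y^2 + 26*y - 16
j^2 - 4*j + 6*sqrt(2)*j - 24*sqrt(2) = (j - 4)*(j + 6*sqrt(2))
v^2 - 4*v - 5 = (v - 5)*(v + 1)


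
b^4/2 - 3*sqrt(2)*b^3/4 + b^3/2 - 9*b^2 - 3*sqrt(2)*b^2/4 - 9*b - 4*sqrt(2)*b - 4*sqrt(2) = (b/2 + sqrt(2))*(b + 1)*(b - 4*sqrt(2))*(b + sqrt(2)/2)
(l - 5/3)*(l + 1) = l^2 - 2*l/3 - 5/3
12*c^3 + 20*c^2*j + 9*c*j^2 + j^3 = (c + j)*(2*c + j)*(6*c + j)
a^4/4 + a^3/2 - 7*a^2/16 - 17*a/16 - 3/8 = (a/4 + 1/4)*(a - 3/2)*(a + 1/2)*(a + 2)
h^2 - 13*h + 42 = (h - 7)*(h - 6)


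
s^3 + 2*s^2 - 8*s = s*(s - 2)*(s + 4)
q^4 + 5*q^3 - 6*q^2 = q^2*(q - 1)*(q + 6)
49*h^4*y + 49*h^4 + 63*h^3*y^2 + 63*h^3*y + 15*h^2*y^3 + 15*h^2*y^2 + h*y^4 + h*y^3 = (h + y)*(7*h + y)^2*(h*y + h)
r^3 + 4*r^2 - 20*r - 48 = (r - 4)*(r + 2)*(r + 6)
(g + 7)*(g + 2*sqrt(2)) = g^2 + 2*sqrt(2)*g + 7*g + 14*sqrt(2)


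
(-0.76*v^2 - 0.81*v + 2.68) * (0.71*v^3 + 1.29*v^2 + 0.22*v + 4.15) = -0.5396*v^5 - 1.5555*v^4 + 0.6907*v^3 + 0.125*v^2 - 2.7719*v + 11.122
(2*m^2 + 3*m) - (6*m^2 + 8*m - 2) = -4*m^2 - 5*m + 2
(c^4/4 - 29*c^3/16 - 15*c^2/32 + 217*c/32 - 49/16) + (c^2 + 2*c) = c^4/4 - 29*c^3/16 + 17*c^2/32 + 281*c/32 - 49/16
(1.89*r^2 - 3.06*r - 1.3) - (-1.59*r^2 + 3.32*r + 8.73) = 3.48*r^2 - 6.38*r - 10.03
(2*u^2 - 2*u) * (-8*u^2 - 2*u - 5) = -16*u^4 + 12*u^3 - 6*u^2 + 10*u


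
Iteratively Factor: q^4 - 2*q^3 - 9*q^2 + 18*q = (q)*(q^3 - 2*q^2 - 9*q + 18) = q*(q + 3)*(q^2 - 5*q + 6) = q*(q - 3)*(q + 3)*(q - 2)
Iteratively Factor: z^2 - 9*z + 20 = (z - 5)*(z - 4)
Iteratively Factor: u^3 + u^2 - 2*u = (u + 2)*(u^2 - u) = u*(u + 2)*(u - 1)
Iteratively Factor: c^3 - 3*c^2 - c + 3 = (c - 1)*(c^2 - 2*c - 3) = (c - 1)*(c + 1)*(c - 3)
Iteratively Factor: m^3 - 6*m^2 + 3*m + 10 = (m - 5)*(m^2 - m - 2) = (m - 5)*(m - 2)*(m + 1)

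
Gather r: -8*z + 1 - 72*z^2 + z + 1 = -72*z^2 - 7*z + 2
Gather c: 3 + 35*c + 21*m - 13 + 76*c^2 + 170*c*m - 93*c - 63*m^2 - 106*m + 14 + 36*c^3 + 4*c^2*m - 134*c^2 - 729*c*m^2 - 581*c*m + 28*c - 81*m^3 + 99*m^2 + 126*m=36*c^3 + c^2*(4*m - 58) + c*(-729*m^2 - 411*m - 30) - 81*m^3 + 36*m^2 + 41*m + 4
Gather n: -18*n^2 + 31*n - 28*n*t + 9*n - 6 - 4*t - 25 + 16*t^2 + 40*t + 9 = -18*n^2 + n*(40 - 28*t) + 16*t^2 + 36*t - 22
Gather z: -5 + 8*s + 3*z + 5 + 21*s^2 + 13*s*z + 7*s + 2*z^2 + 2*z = 21*s^2 + 15*s + 2*z^2 + z*(13*s + 5)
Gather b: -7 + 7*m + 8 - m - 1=6*m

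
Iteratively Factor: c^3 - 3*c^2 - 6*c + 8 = (c - 4)*(c^2 + c - 2) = (c - 4)*(c + 2)*(c - 1)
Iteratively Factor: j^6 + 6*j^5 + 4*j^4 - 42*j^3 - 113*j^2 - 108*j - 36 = (j + 3)*(j^5 + 3*j^4 - 5*j^3 - 27*j^2 - 32*j - 12) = (j + 1)*(j + 3)*(j^4 + 2*j^3 - 7*j^2 - 20*j - 12) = (j + 1)*(j + 2)*(j + 3)*(j^3 - 7*j - 6) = (j + 1)^2*(j + 2)*(j + 3)*(j^2 - j - 6) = (j - 3)*(j + 1)^2*(j + 2)*(j + 3)*(j + 2)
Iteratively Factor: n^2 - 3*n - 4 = (n - 4)*(n + 1)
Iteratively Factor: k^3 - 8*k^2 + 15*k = (k)*(k^2 - 8*k + 15) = k*(k - 5)*(k - 3)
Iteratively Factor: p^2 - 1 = (p + 1)*(p - 1)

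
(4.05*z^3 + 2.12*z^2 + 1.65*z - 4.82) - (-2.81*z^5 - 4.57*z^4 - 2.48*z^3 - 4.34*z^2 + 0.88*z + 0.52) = 2.81*z^5 + 4.57*z^4 + 6.53*z^3 + 6.46*z^2 + 0.77*z - 5.34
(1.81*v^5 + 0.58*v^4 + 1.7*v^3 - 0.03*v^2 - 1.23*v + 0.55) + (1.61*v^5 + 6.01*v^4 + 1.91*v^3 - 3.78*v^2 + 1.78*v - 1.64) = 3.42*v^5 + 6.59*v^4 + 3.61*v^3 - 3.81*v^2 + 0.55*v - 1.09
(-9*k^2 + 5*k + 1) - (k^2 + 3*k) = -10*k^2 + 2*k + 1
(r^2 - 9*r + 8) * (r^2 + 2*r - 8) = r^4 - 7*r^3 - 18*r^2 + 88*r - 64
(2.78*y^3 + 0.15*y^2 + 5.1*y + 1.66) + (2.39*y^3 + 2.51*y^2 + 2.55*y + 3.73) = 5.17*y^3 + 2.66*y^2 + 7.65*y + 5.39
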